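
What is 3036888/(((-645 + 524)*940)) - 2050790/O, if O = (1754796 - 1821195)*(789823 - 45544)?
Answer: -37520223211078612/1405240107862635 ≈ -26.700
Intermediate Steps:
O = -49419381321 (O = -66399*744279 = -49419381321)
3036888/(((-645 + 524)*940)) - 2050790/O = 3036888/(((-645 + 524)*940)) - 2050790/(-49419381321) = 3036888/((-121*940)) - 2050790*(-1/49419381321) = 3036888/(-113740) + 2050790/49419381321 = 3036888*(-1/113740) + 2050790/49419381321 = -759222/28435 + 2050790/49419381321 = -37520223211078612/1405240107862635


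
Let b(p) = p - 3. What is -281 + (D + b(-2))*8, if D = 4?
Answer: -289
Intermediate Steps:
b(p) = -3 + p
-281 + (D + b(-2))*8 = -281 + (4 + (-3 - 2))*8 = -281 + (4 - 5)*8 = -281 - 1*8 = -281 - 8 = -289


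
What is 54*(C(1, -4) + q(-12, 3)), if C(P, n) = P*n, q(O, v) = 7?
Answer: 162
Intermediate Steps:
54*(C(1, -4) + q(-12, 3)) = 54*(1*(-4) + 7) = 54*(-4 + 7) = 54*3 = 162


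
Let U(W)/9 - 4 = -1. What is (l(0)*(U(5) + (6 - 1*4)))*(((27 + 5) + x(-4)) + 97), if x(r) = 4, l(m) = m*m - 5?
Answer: -19285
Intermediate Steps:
l(m) = -5 + m**2 (l(m) = m**2 - 5 = -5 + m**2)
U(W) = 27 (U(W) = 36 + 9*(-1) = 36 - 9 = 27)
(l(0)*(U(5) + (6 - 1*4)))*(((27 + 5) + x(-4)) + 97) = ((-5 + 0**2)*(27 + (6 - 1*4)))*(((27 + 5) + 4) + 97) = ((-5 + 0)*(27 + (6 - 4)))*((32 + 4) + 97) = (-5*(27 + 2))*(36 + 97) = -5*29*133 = -145*133 = -19285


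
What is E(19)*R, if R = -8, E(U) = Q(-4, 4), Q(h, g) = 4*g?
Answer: -128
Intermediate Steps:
E(U) = 16 (E(U) = 4*4 = 16)
E(19)*R = 16*(-8) = -128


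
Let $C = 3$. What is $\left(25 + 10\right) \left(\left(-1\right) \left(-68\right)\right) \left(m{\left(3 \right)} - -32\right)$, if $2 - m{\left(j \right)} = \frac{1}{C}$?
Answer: $\frac{240380}{3} \approx 80127.0$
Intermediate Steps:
$m{\left(j \right)} = \frac{5}{3}$ ($m{\left(j \right)} = 2 - \frac{1}{3} = \frac{5}{3}$)
$\left(25 + 10\right) \left(\left(-1\right) \left(-68\right)\right) \left(m{\left(3 \right)} - -32\right) = \left(25 + 10\right) \left(\left(-1\right) \left(-68\right)\right) \left(\frac{5}{3} - -32\right) = 35 \cdot 68 \left(\frac{5}{3} + 32\right) = 2380 \cdot \frac{101}{3} = \frac{240380}{3}$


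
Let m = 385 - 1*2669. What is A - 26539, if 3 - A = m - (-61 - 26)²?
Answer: -16683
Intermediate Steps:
m = -2284 (m = 385 - 2669 = -2284)
A = 9856 (A = 3 - (-2284 - (-61 - 26)²) = 3 - (-2284 - 1*(-87)²) = 3 - (-2284 - 1*7569) = 3 - (-2284 - 7569) = 3 - 1*(-9853) = 3 + 9853 = 9856)
A - 26539 = 9856 - 26539 = -16683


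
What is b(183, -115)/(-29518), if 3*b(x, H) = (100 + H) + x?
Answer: -28/14759 ≈ -0.0018971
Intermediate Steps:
b(x, H) = 100/3 + H/3 + x/3 (b(x, H) = ((100 + H) + x)/3 = (100 + H + x)/3 = 100/3 + H/3 + x/3)
b(183, -115)/(-29518) = (100/3 + (⅓)*(-115) + (⅓)*183)/(-29518) = (100/3 - 115/3 + 61)*(-1/29518) = 56*(-1/29518) = -28/14759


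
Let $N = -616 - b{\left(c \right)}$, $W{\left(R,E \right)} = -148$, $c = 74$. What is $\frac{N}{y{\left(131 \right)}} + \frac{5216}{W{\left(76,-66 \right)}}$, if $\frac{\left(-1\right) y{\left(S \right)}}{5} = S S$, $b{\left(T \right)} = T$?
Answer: $- \frac{22372838}{634957} \approx -35.235$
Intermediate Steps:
$y{\left(S \right)} = - 5 S^{2}$ ($y{\left(S \right)} = - 5 S S = - 5 S^{2}$)
$N = -690$ ($N = -616 - 74 = -690$)
$\frac{N}{y{\left(131 \right)}} + \frac{5216}{W{\left(76,-66 \right)}} = - \frac{690}{\left(-5\right) 131^{2}} + \frac{5216}{-148} = - \frac{690}{\left(-5\right) 17161} + 5216 \left(- \frac{1}{148}\right) = - \frac{690}{-85805} - \frac{1304}{37} = \left(-690\right) \left(- \frac{1}{85805}\right) - \frac{1304}{37} = \frac{138}{17161} - \frac{1304}{37} = - \frac{22372838}{634957}$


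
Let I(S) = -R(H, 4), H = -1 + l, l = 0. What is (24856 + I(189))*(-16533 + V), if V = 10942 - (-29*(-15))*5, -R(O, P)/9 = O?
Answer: -192961802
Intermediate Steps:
H = -1 (H = -1 + 0 = -1)
R(O, P) = -9*O
I(S) = -9 (I(S) = -(-9)*(-1) = -1*9 = -9)
V = 8767 (V = 10942 - 435*5 = 10942 - 1*2175 = 10942 - 2175 = 8767)
(24856 + I(189))*(-16533 + V) = (24856 - 9)*(-16533 + 8767) = 24847*(-7766) = -192961802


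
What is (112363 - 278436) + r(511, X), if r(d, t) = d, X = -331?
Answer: -165562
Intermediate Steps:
(112363 - 278436) + r(511, X) = (112363 - 278436) + 511 = -166073 + 511 = -165562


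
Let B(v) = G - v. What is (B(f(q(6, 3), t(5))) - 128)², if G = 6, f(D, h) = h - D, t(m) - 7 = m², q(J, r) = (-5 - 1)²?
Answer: 13924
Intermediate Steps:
q(J, r) = 36 (q(J, r) = (-6)² = 36)
t(m) = 7 + m²
B(v) = 6 - v
(B(f(q(6, 3), t(5))) - 128)² = ((6 - ((7 + 5²) - 1*36)) - 128)² = ((6 - ((7 + 25) - 36)) - 128)² = ((6 - (32 - 36)) - 128)² = ((6 - 1*(-4)) - 128)² = ((6 + 4) - 128)² = (10 - 128)² = (-118)² = 13924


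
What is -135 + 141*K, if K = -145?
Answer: -20580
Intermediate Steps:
-135 + 141*K = -135 + 141*(-145) = -135 - 20445 = -20580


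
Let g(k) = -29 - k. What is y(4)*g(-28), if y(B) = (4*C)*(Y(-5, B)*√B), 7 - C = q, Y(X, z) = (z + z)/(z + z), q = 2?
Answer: -40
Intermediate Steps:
Y(X, z) = 1 (Y(X, z) = (2*z)/((2*z)) = (2*z)*(1/(2*z)) = 1)
C = 5 (C = 7 - 1*2 = 7 - 2 = 5)
y(B) = 20*√B (y(B) = (4*5)*(1*√B) = 20*√B)
y(4)*g(-28) = (20*√4)*(-29 - 1*(-28)) = (20*2)*(-29 + 28) = 40*(-1) = -40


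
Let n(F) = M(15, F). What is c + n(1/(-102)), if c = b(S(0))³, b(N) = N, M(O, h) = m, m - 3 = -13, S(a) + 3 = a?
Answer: -37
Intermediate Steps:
S(a) = -3 + a
m = -10 (m = 3 - 13 = -10)
M(O, h) = -10
n(F) = -10
c = -27 (c = (-3 + 0)³ = (-3)³ = -27)
c + n(1/(-102)) = -27 - 10 = -37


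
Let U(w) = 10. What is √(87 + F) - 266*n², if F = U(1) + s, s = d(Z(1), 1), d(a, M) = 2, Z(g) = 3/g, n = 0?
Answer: 3*√11 ≈ 9.9499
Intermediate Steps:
s = 2
F = 12 (F = 10 + 2 = 12)
√(87 + F) - 266*n² = √(87 + 12) - 266*0² = √99 - 266*0 = 3*√11 + 0 = 3*√11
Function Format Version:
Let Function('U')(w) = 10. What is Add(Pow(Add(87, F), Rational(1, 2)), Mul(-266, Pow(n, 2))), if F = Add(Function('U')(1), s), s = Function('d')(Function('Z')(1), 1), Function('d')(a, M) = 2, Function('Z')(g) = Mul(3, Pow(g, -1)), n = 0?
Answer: Mul(3, Pow(11, Rational(1, 2))) ≈ 9.9499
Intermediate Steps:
s = 2
F = 12 (F = Add(10, 2) = 12)
Add(Pow(Add(87, F), Rational(1, 2)), Mul(-266, Pow(n, 2))) = Add(Pow(Add(87, 12), Rational(1, 2)), Mul(-266, Pow(0, 2))) = Add(Pow(99, Rational(1, 2)), Mul(-266, 0)) = Add(Mul(3, Pow(11, Rational(1, 2))), 0) = Mul(3, Pow(11, Rational(1, 2)))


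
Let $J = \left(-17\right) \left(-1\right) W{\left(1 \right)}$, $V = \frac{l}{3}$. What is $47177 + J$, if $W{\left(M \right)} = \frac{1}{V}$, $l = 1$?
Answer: $47228$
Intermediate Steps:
$V = \frac{1}{3}$ ($V = 1 \cdot \frac{1}{3} = \frac{1}{3} \approx 0.33333$)
$W{\left(M \right)} = 3$ ($W{\left(M \right)} = \frac{1}{\frac{1}{3}} = 3$)
$J = 51$ ($J = \left(-17\right) \left(-1\right) 3 = 17 \cdot 3 = 51$)
$47177 + J = 47177 + 51 = 47228$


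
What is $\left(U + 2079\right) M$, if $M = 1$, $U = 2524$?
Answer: $4603$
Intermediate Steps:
$\left(U + 2079\right) M = \left(2524 + 2079\right) 1 = 4603 \cdot 1 = 4603$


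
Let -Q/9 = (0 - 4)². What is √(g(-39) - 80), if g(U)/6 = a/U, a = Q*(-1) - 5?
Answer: I*√17134/13 ≈ 10.069*I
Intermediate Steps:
Q = -144 (Q = -9*(0 - 4)² = -9*(-4)² = -9*16 = -144)
a = 139 (a = -144*(-1) - 5 = 144 - 5 = 139)
g(U) = 834/U (g(U) = 6*(139/U) = 834/U)
√(g(-39) - 80) = √(834/(-39) - 80) = √(834*(-1/39) - 80) = √(-278/13 - 80) = √(-1318/13) = I*√17134/13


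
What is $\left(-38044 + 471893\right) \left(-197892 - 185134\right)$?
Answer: $-166175447074$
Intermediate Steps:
$\left(-38044 + 471893\right) \left(-197892 - 185134\right) = 433849 \left(-383026\right) = -166175447074$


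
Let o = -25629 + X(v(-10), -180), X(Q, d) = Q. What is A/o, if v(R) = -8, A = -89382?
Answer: 89382/25637 ≈ 3.4864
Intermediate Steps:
o = -25637 (o = -25629 - 8 = -25637)
A/o = -89382/(-25637) = -89382*(-1/25637) = 89382/25637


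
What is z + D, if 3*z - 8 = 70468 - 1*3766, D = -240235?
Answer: -653995/3 ≈ -2.1800e+5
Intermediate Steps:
z = 66710/3 (z = 8/3 + (70468 - 1*3766)/3 = 8/3 + (70468 - 3766)/3 = 8/3 + (⅓)*66702 = 8/3 + 22234 = 66710/3 ≈ 22237.)
z + D = 66710/3 - 240235 = -653995/3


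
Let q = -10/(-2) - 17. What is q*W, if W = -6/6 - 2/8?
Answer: 15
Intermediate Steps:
W = -5/4 (W = -6*⅙ - 2*⅛ = -1 - ¼ = -5/4 ≈ -1.2500)
q = -12 (q = -10*(-½) - 17 = 5 - 17 = -12)
q*W = -12*(-5/4) = 15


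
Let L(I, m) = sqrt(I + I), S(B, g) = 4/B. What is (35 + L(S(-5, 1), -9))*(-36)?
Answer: -1260 - 72*I*sqrt(10)/5 ≈ -1260.0 - 45.537*I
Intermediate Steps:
L(I, m) = sqrt(2)*sqrt(I) (L(I, m) = sqrt(2*I) = sqrt(2)*sqrt(I))
(35 + L(S(-5, 1), -9))*(-36) = (35 + sqrt(2)*sqrt(4/(-5)))*(-36) = (35 + sqrt(2)*sqrt(4*(-1/5)))*(-36) = (35 + sqrt(2)*sqrt(-4/5))*(-36) = (35 + sqrt(2)*(2*I*sqrt(5)/5))*(-36) = (35 + 2*I*sqrt(10)/5)*(-36) = -1260 - 72*I*sqrt(10)/5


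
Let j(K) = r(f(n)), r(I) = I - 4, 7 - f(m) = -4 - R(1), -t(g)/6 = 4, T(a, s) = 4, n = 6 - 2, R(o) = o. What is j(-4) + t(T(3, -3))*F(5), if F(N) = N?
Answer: -112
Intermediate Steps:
n = 4
t(g) = -24 (t(g) = -6*4 = -24)
f(m) = 12 (f(m) = 7 - (-4 - 1*1) = 7 - (-4 - 1) = 7 - 1*(-5) = 7 + 5 = 12)
r(I) = -4 + I
j(K) = 8 (j(K) = -4 + 12 = 8)
j(-4) + t(T(3, -3))*F(5) = 8 - 24*5 = 8 - 120 = -112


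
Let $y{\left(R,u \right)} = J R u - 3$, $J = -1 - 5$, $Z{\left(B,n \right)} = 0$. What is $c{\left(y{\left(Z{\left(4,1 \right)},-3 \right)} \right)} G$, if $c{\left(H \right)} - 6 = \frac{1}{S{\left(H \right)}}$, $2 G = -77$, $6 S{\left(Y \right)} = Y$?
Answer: $-154$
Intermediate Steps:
$S{\left(Y \right)} = \frac{Y}{6}$
$J = -6$
$y{\left(R,u \right)} = -3 - 6 R u$ ($y{\left(R,u \right)} = - 6 R u - 3 = -3 - 6 R u$)
$G = - \frac{77}{2}$ ($G = \frac{1}{2} \left(-77\right) = - \frac{77}{2} \approx -38.5$)
$c{\left(H \right)} = 6 + \frac{6}{H}$ ($c{\left(H \right)} = 6 + \frac{1}{\frac{1}{6} H} = 6 + \frac{6}{H}$)
$c{\left(y{\left(Z{\left(4,1 \right)},-3 \right)} \right)} G = \left(6 + \frac{6}{-3 - 0 \left(-3\right)}\right) \left(- \frac{77}{2}\right) = \left(6 + \frac{6}{-3 + 0}\right) \left(- \frac{77}{2}\right) = \left(6 + \frac{6}{-3}\right) \left(- \frac{77}{2}\right) = \left(6 + 6 \left(- \frac{1}{3}\right)\right) \left(- \frac{77}{2}\right) = \left(6 - 2\right) \left(- \frac{77}{2}\right) = 4 \left(- \frac{77}{2}\right) = -154$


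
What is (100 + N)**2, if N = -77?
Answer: 529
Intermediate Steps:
(100 + N)**2 = (100 - 77)**2 = 23**2 = 529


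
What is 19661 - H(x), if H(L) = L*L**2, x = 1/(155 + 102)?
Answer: 333737472972/16974593 ≈ 19661.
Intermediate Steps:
x = 1/257 ≈ 0.0038911
H(L) = L**3
19661 - H(x) = 19661 - (1/257)**3 = 19661 - 1*1/16974593 = 19661 - 1/16974593 = 333737472972/16974593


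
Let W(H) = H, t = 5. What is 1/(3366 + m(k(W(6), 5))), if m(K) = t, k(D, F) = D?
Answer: 1/3371 ≈ 0.00029665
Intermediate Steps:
m(K) = 5
1/(3366 + m(k(W(6), 5))) = 1/(3366 + 5) = 1/3371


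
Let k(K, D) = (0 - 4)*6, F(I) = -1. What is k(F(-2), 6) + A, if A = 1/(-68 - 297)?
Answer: -8761/365 ≈ -24.003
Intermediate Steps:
k(K, D) = -24 (k(K, D) = -4*6 = -24)
A = -1/365 (A = 1/(-365) = -1/365 ≈ -0.0027397)
k(F(-2), 6) + A = -24 - 1/365 = -8761/365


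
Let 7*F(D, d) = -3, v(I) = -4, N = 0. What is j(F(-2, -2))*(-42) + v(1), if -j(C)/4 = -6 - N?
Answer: -1012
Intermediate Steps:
F(D, d) = -3/7 (F(D, d) = (1/7)*(-3) = -3/7)
j(C) = 24 (j(C) = -4*(-6 - 1*0) = -4*(-6 + 0) = -4*(-6) = 24)
j(F(-2, -2))*(-42) + v(1) = 24*(-42) - 4 = -1008 - 4 = -1012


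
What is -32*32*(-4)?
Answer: 4096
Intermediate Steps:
-32*32*(-4) = -1024*(-4) = 4096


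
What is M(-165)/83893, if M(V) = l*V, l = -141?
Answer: 23265/83893 ≈ 0.27732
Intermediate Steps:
M(V) = -141*V
M(-165)/83893 = -141*(-165)/83893 = 23265*(1/83893) = 23265/83893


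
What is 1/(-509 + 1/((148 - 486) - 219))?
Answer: -557/283514 ≈ -0.0019646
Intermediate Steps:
1/(-509 + 1/((148 - 486) - 219)) = 1/(-509 + 1/(-338 - 219)) = 1/(-509 + 1/(-557)) = 1/(-509 - 1/557) = 1/(-283514/557) = -557/283514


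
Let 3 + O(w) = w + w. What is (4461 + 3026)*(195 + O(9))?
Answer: 1572270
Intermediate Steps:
O(w) = -3 + 2*w (O(w) = -3 + (w + w) = -3 + 2*w)
(4461 + 3026)*(195 + O(9)) = (4461 + 3026)*(195 + (-3 + 2*9)) = 7487*(195 + (-3 + 18)) = 7487*(195 + 15) = 7487*210 = 1572270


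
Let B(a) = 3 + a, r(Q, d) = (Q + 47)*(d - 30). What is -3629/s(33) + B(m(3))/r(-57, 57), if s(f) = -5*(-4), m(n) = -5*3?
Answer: -32653/180 ≈ -181.41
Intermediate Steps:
m(n) = -15
r(Q, d) = (-30 + d)*(47 + Q) (r(Q, d) = (47 + Q)*(-30 + d) = (-30 + d)*(47 + Q))
s(f) = 20
-3629/s(33) + B(m(3))/r(-57, 57) = -3629/20 + (3 - 15)/(-1410 - 30*(-57) + 47*57 - 57*57) = -3629*1/20 - 12/(-1410 + 1710 + 2679 - 3249) = -3629/20 - 12/(-270) = -3629/20 - 12*(-1/270) = -3629/20 + 2/45 = -32653/180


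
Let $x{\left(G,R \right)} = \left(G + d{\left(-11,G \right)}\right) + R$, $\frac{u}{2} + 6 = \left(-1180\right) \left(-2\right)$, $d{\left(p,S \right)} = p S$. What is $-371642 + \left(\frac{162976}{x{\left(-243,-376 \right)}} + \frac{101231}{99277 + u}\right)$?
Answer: $- \frac{39680036097073}{106792595} \approx -3.7156 \cdot 10^{5}$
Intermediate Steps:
$d{\left(p,S \right)} = S p$
$u = 4708$ ($u = -12 + 2 \left(\left(-1180\right) \left(-2\right)\right) = -12 + 2 \cdot 2360 = -12 + 4720 = 4708$)
$x{\left(G,R \right)} = R - 10 G$ ($x{\left(G,R \right)} = \left(G + G \left(-11\right)\right) + R = \left(G - 11 G\right) + R = - 10 G + R = R - 10 G$)
$-371642 + \left(\frac{162976}{x{\left(-243,-376 \right)}} + \frac{101231}{99277 + u}\right) = -371642 + \left(\frac{162976}{-376 - -2430} + \frac{101231}{99277 + 4708}\right) = -371642 + \left(\frac{162976}{-376 + 2430} + \frac{101231}{103985}\right) = -371642 + \left(\frac{162976}{2054} + 101231 \cdot \frac{1}{103985}\right) = -371642 + \left(162976 \cdot \frac{1}{2054} + \frac{101231}{103985}\right) = -371642 + \left(\frac{81488}{1027} + \frac{101231}{103985}\right) = -371642 + \frac{8577493917}{106792595} = - \frac{39680036097073}{106792595}$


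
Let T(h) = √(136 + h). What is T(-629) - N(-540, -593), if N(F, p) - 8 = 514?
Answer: -522 + I*√493 ≈ -522.0 + 22.204*I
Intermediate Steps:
N(F, p) = 522 (N(F, p) = 8 + 514 = 522)
T(-629) - N(-540, -593) = √(136 - 629) - 1*522 = √(-493) - 522 = I*√493 - 522 = -522 + I*√493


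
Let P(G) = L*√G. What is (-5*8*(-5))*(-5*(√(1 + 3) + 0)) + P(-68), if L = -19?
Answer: -2000 - 38*I*√17 ≈ -2000.0 - 156.68*I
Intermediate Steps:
P(G) = -19*√G
(-5*8*(-5))*(-5*(√(1 + 3) + 0)) + P(-68) = (-5*8*(-5))*(-5*(√(1 + 3) + 0)) - 38*I*√17 = (-40*(-5))*(-5*(√4 + 0)) - 38*I*√17 = 200*(-5*(2 + 0)) - 38*I*√17 = 200*(-5*2) - 38*I*√17 = 200*(-10) - 38*I*√17 = -2000 - 38*I*√17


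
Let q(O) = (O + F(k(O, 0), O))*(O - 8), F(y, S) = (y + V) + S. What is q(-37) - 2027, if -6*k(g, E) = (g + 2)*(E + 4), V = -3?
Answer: 388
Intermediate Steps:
k(g, E) = -(2 + g)*(4 + E)/6 (k(g, E) = -(g + 2)*(E + 4)/6 = -(2 + g)*(4 + E)/6)
F(y, S) = -3 + S + y (F(y, S) = (y - 3) + S = (-3 + y) + S = -3 + S + y)
q(O) = (-8 + O)*(-13/3 + 4*O/3) (q(O) = (O + (-3 + O + (-4/3 - 2*O/3 - ⅓*0 - ⅙*0*O)))*(O - 8) = (O + (-3 + O + (-4/3 - 2*O/3 + 0 + 0)))*(-8 + O) = (O + (-3 + O + (-4/3 - 2*O/3)))*(-8 + O) = (O + (-13/3 + O/3))*(-8 + O) = (-13/3 + 4*O/3)*(-8 + O) = (-8 + O)*(-13/3 + 4*O/3))
q(-37) - 2027 = (104/3 - 15*(-37) + (4/3)*(-37)²) - 2027 = (104/3 + 555 + (4/3)*1369) - 2027 = (104/3 + 555 + 5476/3) - 2027 = 2415 - 2027 = 388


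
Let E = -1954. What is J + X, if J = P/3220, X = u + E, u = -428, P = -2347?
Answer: -7672387/3220 ≈ -2382.7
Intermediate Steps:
X = -2382 (X = -428 - 1954 = -2382)
J = -2347/3220 ≈ -0.72888
J + X = -2347/3220 - 2382 = -7672387/3220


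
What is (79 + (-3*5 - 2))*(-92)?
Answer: -5704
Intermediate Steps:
(79 + (-3*5 - 2))*(-92) = (79 + (-15 - 2))*(-92) = (79 - 17)*(-92) = 62*(-92) = -5704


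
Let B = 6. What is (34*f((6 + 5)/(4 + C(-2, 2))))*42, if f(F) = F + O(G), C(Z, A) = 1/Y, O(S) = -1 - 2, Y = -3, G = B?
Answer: 0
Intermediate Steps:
G = 6
O(S) = -3
C(Z, A) = -1/3 (C(Z, A) = 1/(-3) = -1/3)
f(F) = -3 + F (f(F) = F - 3 = -3 + F)
(34*f((6 + 5)/(4 + C(-2, 2))))*42 = (34*(-3 + (6 + 5)/(4 - 1/3)))*42 = (34*(-3 + 11/(11/3)))*42 = (34*(-3 + 11*(3/11)))*42 = (34*(-3 + 3))*42 = (34*0)*42 = 0*42 = 0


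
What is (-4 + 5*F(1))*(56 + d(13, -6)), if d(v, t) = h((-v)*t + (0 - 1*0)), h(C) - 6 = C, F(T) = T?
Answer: 140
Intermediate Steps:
h(C) = 6 + C
d(v, t) = 6 - t*v (d(v, t) = 6 + ((-v)*t + (0 - 1*0)) = 6 + (-t*v + (0 + 0)) = 6 + (-t*v + 0) = 6 - t*v)
(-4 + 5*F(1))*(56 + d(13, -6)) = (-4 + 5*1)*(56 + (6 - 1*(-6)*13)) = (-4 + 5)*(56 + (6 + 78)) = 1*(56 + 84) = 1*140 = 140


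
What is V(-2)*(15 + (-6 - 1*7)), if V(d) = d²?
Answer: 8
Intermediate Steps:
V(-2)*(15 + (-6 - 1*7)) = (-2)²*(15 + (-6 - 1*7)) = 4*(15 + (-6 - 7)) = 4*(15 - 13) = 4*2 = 8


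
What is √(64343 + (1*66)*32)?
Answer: √66455 ≈ 257.79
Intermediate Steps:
√(64343 + (1*66)*32) = √(64343 + 66*32) = √(64343 + 2112) = √66455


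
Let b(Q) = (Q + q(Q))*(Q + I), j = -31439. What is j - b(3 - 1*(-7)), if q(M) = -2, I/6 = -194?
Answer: -22207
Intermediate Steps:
I = -1164 (I = 6*(-194) = -1164)
b(Q) = (-1164 + Q)*(-2 + Q) (b(Q) = (Q - 2)*(Q - 1164) = (-2 + Q)*(-1164 + Q) = (-1164 + Q)*(-2 + Q))
j - b(3 - 1*(-7)) = -31439 - (2328 + (3 - 1*(-7))² - 1166*(3 - 1*(-7))) = -31439 - (2328 + (3 + 7)² - 1166*(3 + 7)) = -31439 - (2328 + 10² - 1166*10) = -31439 - (2328 + 100 - 11660) = -31439 - 1*(-9232) = -31439 + 9232 = -22207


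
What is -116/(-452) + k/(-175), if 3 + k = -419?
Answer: 52761/19775 ≈ 2.6681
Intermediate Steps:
k = -422 (k = -3 - 419 = -422)
-116/(-452) + k/(-175) = -116/(-452) - 422/(-175) = -116*(-1/452) - 422*(-1/175) = 29/113 + 422/175 = 52761/19775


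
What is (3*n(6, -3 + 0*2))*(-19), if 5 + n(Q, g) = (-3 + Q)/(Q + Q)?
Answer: 1083/4 ≈ 270.75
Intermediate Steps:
n(Q, g) = -5 + (-3 + Q)/(2*Q) (n(Q, g) = -5 + (-3 + Q)/(Q + Q) = -5 + (-3 + Q)/((2*Q)) = -5 + (-3 + Q)*(1/(2*Q)) = -5 + (-3 + Q)/(2*Q))
(3*n(6, -3 + 0*2))*(-19) = (3*((3/2)*(-1 - 3*6)/6))*(-19) = (3*((3/2)*(⅙)*(-1 - 18)))*(-19) = (3*((3/2)*(⅙)*(-19)))*(-19) = (3*(-19/4))*(-19) = -57/4*(-19) = 1083/4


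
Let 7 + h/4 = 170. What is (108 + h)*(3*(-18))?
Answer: -41040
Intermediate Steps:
h = 652 (h = -28 + 4*170 = -28 + 680 = 652)
(108 + h)*(3*(-18)) = (108 + 652)*(3*(-18)) = 760*(-54) = -41040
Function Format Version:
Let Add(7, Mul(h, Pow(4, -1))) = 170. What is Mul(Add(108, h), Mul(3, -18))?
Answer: -41040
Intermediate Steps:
h = 652 (h = Add(-28, Mul(4, 170)) = Add(-28, 680) = 652)
Mul(Add(108, h), Mul(3, -18)) = Mul(Add(108, 652), Mul(3, -18)) = Mul(760, -54) = -41040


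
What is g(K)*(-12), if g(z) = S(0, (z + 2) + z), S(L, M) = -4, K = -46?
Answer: 48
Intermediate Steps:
g(z) = -4
g(K)*(-12) = -4*(-12) = 48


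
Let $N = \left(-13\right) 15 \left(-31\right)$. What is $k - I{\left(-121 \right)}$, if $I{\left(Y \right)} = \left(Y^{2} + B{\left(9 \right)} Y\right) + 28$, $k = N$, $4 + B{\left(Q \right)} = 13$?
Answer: $-7535$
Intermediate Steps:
$N = 6045$ ($N = \left(-195\right) \left(-31\right) = 6045$)
$B{\left(Q \right)} = 9$ ($B{\left(Q \right)} = -4 + 13 = 9$)
$k = 6045$
$I{\left(Y \right)} = 28 + Y^{2} + 9 Y$ ($I{\left(Y \right)} = \left(Y^{2} + 9 Y\right) + 28 = 28 + Y^{2} + 9 Y$)
$k - I{\left(-121 \right)} = 6045 - \left(28 + \left(-121\right)^{2} + 9 \left(-121\right)\right) = 6045 - \left(28 + 14641 - 1089\right) = 6045 - 13580 = -7535$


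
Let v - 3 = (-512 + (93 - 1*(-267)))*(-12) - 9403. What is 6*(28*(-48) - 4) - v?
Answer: -512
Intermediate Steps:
v = -7576 (v = 3 + ((-512 + (93 - 1*(-267)))*(-12) - 9403) = 3 + ((-512 + (93 + 267))*(-12) - 9403) = 3 + ((-512 + 360)*(-12) - 9403) = 3 + (-152*(-12) - 9403) = 3 + (1824 - 9403) = 3 - 7579 = -7576)
6*(28*(-48) - 4) - v = 6*(28*(-48) - 4) - 1*(-7576) = 6*(-1344 - 4) + 7576 = 6*(-1348) + 7576 = -8088 + 7576 = -512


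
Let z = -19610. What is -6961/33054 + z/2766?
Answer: -111240511/15237894 ≈ -7.3003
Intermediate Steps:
-6961/33054 + z/2766 = -6961/33054 - 19610/2766 = -6961*1/33054 - 19610*1/2766 = -6961/33054 - 9805/1383 = -111240511/15237894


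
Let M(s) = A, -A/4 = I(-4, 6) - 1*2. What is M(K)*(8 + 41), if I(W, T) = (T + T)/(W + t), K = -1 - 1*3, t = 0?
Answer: 980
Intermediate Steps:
K = -4 (K = -1 - 3 = -4)
I(W, T) = 2*T/W (I(W, T) = (T + T)/(W + 0) = (2*T)/W = 2*T/W)
A = 20 (A = -4*(2*6/(-4) - 1*2) = -4*(2*6*(-1/4) - 2) = -4*(-3 - 2) = -4*(-5) = 20)
M(s) = 20
M(K)*(8 + 41) = 20*(8 + 41) = 20*49 = 980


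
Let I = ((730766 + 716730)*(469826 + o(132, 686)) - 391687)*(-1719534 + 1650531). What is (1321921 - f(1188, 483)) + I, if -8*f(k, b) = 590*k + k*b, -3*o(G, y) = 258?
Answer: -93836680026027595/2 ≈ -4.6918e+16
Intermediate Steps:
o(G, y) = -86 (o(G, y) = -⅓*258 = -86)
f(k, b) = -295*k/4 - b*k/8 (f(k, b) = -(590*k + k*b)/8 = -(590*k + b*k)/8 = -295*k/4 - b*k/8)
I = -46918340014495059 (I = ((730766 + 716730)*(469826 - 86) - 391687)*(-1719534 + 1650531) = (1447496*469740 - 391687)*(-69003) = (679946771040 - 391687)*(-69003) = 679946379353*(-69003) = -46918340014495059)
(1321921 - f(1188, 483)) + I = (1321921 - (-1)*1188*(590 + 483)/8) - 46918340014495059 = (1321921 - (-1)*1188*1073/8) - 46918340014495059 = (1321921 - 1*(-318681/2)) - 46918340014495059 = (1321921 + 318681/2) - 46918340014495059 = 2962523/2 - 46918340014495059 = -93836680026027595/2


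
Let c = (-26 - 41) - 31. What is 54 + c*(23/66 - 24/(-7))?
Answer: -10433/33 ≈ -316.15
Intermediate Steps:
c = -98 (c = -67 - 31 = -98)
54 + c*(23/66 - 24/(-7)) = 54 - 98*(23/66 - 24/(-7)) = 54 - 98*(23*(1/66) - 24*(-1/7)) = 54 - 98*(23/66 + 24/7) = 54 - 98*1745/462 = 54 - 12215/33 = -10433/33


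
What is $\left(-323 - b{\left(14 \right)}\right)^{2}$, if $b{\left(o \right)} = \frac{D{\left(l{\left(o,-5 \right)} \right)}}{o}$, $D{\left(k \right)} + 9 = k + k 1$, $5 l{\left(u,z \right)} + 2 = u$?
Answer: $\frac{10413529}{100} \approx 1.0414 \cdot 10^{5}$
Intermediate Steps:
$l{\left(u,z \right)} = - \frac{2}{5} + \frac{u}{5}$
$D{\left(k \right)} = -9 + 2 k$ ($D{\left(k \right)} = -9 + \left(k + k 1\right) = -9 + \left(k + k\right) = -9 + 2 k$)
$b{\left(o \right)} = \frac{- \frac{49}{5} + \frac{2 o}{5}}{o}$ ($b{\left(o \right)} = \frac{-9 + 2 \left(- \frac{2}{5} + \frac{o}{5}\right)}{o} = \frac{-9 + \left(- \frac{4}{5} + \frac{2 o}{5}\right)}{o} = \frac{- \frac{49}{5} + \frac{2 o}{5}}{o}$)
$\left(-323 - b{\left(14 \right)}\right)^{2} = \left(-323 - \frac{-49 + 2 \cdot 14}{5 \cdot 14}\right)^{2} = \left(-323 - \frac{1}{5} \cdot \frac{1}{14} \left(-49 + 28\right)\right)^{2} = \left(-323 - \frac{1}{5} \cdot \frac{1}{14} \left(-21\right)\right)^{2} = \left(-323 - - \frac{3}{10}\right)^{2} = \left(-323 + \frac{3}{10}\right)^{2} = \left(- \frac{3227}{10}\right)^{2} = \frac{10413529}{100}$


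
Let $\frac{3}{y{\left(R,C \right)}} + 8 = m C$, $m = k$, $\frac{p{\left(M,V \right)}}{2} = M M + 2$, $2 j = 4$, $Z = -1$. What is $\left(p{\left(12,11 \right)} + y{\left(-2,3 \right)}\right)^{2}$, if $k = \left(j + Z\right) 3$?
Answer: $87025$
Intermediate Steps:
$j = 2$ ($j = \frac{1}{2} \cdot 4 = 2$)
$p{\left(M,V \right)} = 4 + 2 M^{2}$ ($p{\left(M,V \right)} = 2 \left(M M + 2\right) = 2 \left(M^{2} + 2\right) = 2 \left(2 + M^{2}\right) = 4 + 2 M^{2}$)
$k = 3$ ($k = \left(2 - 1\right) 3 = 1 \cdot 3 = 3$)
$m = 3$
$y{\left(R,C \right)} = \frac{3}{-8 + 3 C}$
$\left(p{\left(12,11 \right)} + y{\left(-2,3 \right)}\right)^{2} = \left(\left(4 + 2 \cdot 12^{2}\right) + \frac{3}{-8 + 3 \cdot 3}\right)^{2} = \left(\left(4 + 2 \cdot 144\right) + \frac{3}{-8 + 9}\right)^{2} = \left(\left(4 + 288\right) + \frac{3}{1}\right)^{2} = \left(292 + 3 \cdot 1\right)^{2} = \left(292 + 3\right)^{2} = 295^{2} = 87025$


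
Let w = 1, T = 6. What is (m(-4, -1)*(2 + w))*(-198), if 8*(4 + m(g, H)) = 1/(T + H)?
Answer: 47223/20 ≈ 2361.1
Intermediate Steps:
m(g, H) = -4 + 1/(8*(6 + H))
(m(-4, -1)*(2 + w))*(-198) = (((-191 - 32*(-1))/(8*(6 - 1)))*(2 + 1))*(-198) = (((⅛)*(-191 + 32)/5)*3)*(-198) = (((⅛)*(⅕)*(-159))*3)*(-198) = -159/40*3*(-198) = -477/40*(-198) = 47223/20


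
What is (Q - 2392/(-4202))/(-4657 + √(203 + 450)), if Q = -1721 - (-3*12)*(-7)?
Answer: 19298966589/45564378596 + 4144077*√653/45564378596 ≈ 0.42588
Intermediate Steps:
Q = -1973 (Q = -1721 - (-36)*(-7) = -1721 - 1*252 = -1721 - 252 = -1973)
(Q - 2392/(-4202))/(-4657 + √(203 + 450)) = (-1973 - 2392/(-4202))/(-4657 + √(203 + 450)) = (-1973 - 2392*(-1/4202))/(-4657 + √653) = (-1973 + 1196/2101)/(-4657 + √653) = -4144077/(2101*(-4657 + √653))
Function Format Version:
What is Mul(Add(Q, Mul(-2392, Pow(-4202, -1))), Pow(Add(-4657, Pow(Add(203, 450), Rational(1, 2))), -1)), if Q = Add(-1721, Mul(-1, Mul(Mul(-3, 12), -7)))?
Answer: Add(Rational(19298966589, 45564378596), Mul(Rational(4144077, 45564378596), Pow(653, Rational(1, 2)))) ≈ 0.42588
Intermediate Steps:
Q = -1973 (Q = Add(-1721, Mul(-1, Mul(-36, -7))) = Add(-1721, Mul(-1, 252)) = Add(-1721, -252) = -1973)
Mul(Add(Q, Mul(-2392, Pow(-4202, -1))), Pow(Add(-4657, Pow(Add(203, 450), Rational(1, 2))), -1)) = Mul(Add(-1973, Mul(-2392, Pow(-4202, -1))), Pow(Add(-4657, Pow(Add(203, 450), Rational(1, 2))), -1)) = Mul(Add(-1973, Mul(-2392, Rational(-1, 4202))), Pow(Add(-4657, Pow(653, Rational(1, 2))), -1)) = Mul(Add(-1973, Rational(1196, 2101)), Pow(Add(-4657, Pow(653, Rational(1, 2))), -1)) = Mul(Rational(-4144077, 2101), Pow(Add(-4657, Pow(653, Rational(1, 2))), -1))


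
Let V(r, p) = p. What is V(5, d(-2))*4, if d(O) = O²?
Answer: 16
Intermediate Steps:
V(5, d(-2))*4 = (-2)²*4 = 4*4 = 16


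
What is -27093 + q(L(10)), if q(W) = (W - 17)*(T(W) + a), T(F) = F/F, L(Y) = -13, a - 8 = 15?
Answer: -27813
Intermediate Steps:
a = 23 (a = 8 + 15 = 23)
T(F) = 1
q(W) = -408 + 24*W (q(W) = (W - 17)*(1 + 23) = (-17 + W)*24 = -408 + 24*W)
-27093 + q(L(10)) = -27093 + (-408 + 24*(-13)) = -27093 + (-408 - 312) = -27093 - 720 = -27813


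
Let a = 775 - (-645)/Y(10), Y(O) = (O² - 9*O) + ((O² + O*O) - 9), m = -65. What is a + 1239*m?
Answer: -5343705/67 ≈ -79757.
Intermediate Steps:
Y(O) = -9 - 9*O + 3*O² (Y(O) = (O² - 9*O) + ((O² + O²) - 9) = (O² - 9*O) + (2*O² - 9) = (O² - 9*O) + (-9 + 2*O²) = -9 - 9*O + 3*O²)
a = 52140/67 (a = 775 - (-645)/(-9 - 9*10 + 3*10²) = 775 - (-645)/(-9 - 90 + 3*100) = 775 - (-645)/(-9 - 90 + 300) = 775 - (-645)/201 = 775 - 1*(-215/67) = 775 + 215/67 = 52140/67 ≈ 778.21)
a + 1239*m = 52140/67 + 1239*(-65) = 52140/67 - 80535 = -5343705/67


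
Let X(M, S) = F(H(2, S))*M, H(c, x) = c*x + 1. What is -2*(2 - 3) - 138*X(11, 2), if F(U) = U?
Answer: -7588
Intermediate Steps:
H(c, x) = 1 + c*x
X(M, S) = M*(1 + 2*S) (X(M, S) = (1 + 2*S)*M = M*(1 + 2*S))
-2*(2 - 3) - 138*X(11, 2) = -2*(2 - 3) - 1518*(1 + 2*2) = -2*(-1) - 1518*(1 + 4) = 2 - 1518*5 = 2 - 138*55 = 2 - 7590 = -7588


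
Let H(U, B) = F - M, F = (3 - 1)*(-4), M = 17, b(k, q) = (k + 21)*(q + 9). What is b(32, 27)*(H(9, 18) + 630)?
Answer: 1154340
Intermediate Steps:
b(k, q) = (9 + q)*(21 + k) (b(k, q) = (21 + k)*(9 + q) = (9 + q)*(21 + k))
F = -8 (F = 2*(-4) = -8)
H(U, B) = -25 (H(U, B) = -8 - 1*17 = -8 - 17 = -25)
b(32, 27)*(H(9, 18) + 630) = (189 + 9*32 + 21*27 + 32*27)*(-25 + 630) = (189 + 288 + 567 + 864)*605 = 1908*605 = 1154340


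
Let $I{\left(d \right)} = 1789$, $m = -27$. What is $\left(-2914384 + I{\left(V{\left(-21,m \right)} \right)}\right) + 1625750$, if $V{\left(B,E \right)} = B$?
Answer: $-1286845$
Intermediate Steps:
$\left(-2914384 + I{\left(V{\left(-21,m \right)} \right)}\right) + 1625750 = \left(-2914384 + 1789\right) + 1625750 = -2912595 + 1625750 = -1286845$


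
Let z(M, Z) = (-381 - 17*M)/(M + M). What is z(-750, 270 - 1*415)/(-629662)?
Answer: 4123/314831000 ≈ 1.3096e-5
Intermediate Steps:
z(M, Z) = (-381 - 17*M)/(2*M) (z(M, Z) = (-381 - 17*M)/((2*M)) = (-381 - 17*M)*(1/(2*M)) = (-381 - 17*M)/(2*M))
z(-750, 270 - 1*415)/(-629662) = ((½)*(-381 - 17*(-750))/(-750))/(-629662) = ((½)*(-1/750)*(-381 + 12750))*(-1/629662) = ((½)*(-1/750)*12369)*(-1/629662) = -4123/500*(-1/629662) = 4123/314831000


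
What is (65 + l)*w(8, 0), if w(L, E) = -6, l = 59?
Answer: -744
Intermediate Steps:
(65 + l)*w(8, 0) = (65 + 59)*(-6) = 124*(-6) = -744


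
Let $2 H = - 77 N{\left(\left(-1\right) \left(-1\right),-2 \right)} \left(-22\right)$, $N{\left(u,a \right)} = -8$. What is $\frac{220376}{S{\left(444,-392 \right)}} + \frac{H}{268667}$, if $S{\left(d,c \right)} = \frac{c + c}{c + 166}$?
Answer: $\frac{17067535937}{268667} \approx 63527.0$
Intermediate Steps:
$S{\left(d,c \right)} = \frac{2 c}{166 + c}$
$H = -6776$ ($H = \frac{\left(-77\right) \left(-8\right) \left(-22\right)}{2} = \frac{616 \left(-22\right)}{2} = \frac{1}{2} \left(-13552\right) = -6776$)
$\frac{220376}{S{\left(444,-392 \right)}} + \frac{H}{268667} = \frac{220376}{2 \left(-392\right) \frac{1}{166 - 392}} - \frac{6776}{268667} = \frac{220376}{2 \left(-392\right) \frac{1}{-226}} - \frac{968}{38381} = \frac{220376}{2 \left(-392\right) \left(- \frac{1}{226}\right)} - \frac{968}{38381} = \frac{220376}{\frac{392}{113}} - \frac{968}{38381} = 220376 \cdot \frac{113}{392} - \frac{968}{38381} = \frac{3112811}{49} - \frac{968}{38381} = \frac{17067535937}{268667}$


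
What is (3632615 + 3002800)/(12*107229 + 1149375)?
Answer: 2211805/812041 ≈ 2.7238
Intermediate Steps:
(3632615 + 3002800)/(12*107229 + 1149375) = 6635415/(1286748 + 1149375) = 6635415/2436123 = 6635415*(1/2436123) = 2211805/812041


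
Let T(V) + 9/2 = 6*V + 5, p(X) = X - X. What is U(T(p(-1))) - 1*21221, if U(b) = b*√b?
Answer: -21221 + √2/4 ≈ -21221.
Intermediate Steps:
p(X) = 0
T(V) = ½ + 6*V (T(V) = -9/2 + (6*V + 5) = -9/2 + (5 + 6*V) = ½ + 6*V)
U(b) = b^(3/2)
U(T(p(-1))) - 1*21221 = (½ + 6*0)^(3/2) - 1*21221 = (½ + 0)^(3/2) - 21221 = (½)^(3/2) - 21221 = √2/4 - 21221 = -21221 + √2/4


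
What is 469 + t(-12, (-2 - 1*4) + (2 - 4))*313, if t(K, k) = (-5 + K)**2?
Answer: 90926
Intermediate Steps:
469 + t(-12, (-2 - 1*4) + (2 - 4))*313 = 469 + (-5 - 12)**2*313 = 469 + (-17)**2*313 = 469 + 289*313 = 469 + 90457 = 90926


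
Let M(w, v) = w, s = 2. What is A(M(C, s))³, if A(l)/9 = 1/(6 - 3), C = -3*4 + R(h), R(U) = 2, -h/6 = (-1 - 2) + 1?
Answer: 27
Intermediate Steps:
h = 12 (h = -6*((-1 - 2) + 1) = -6*(-3 + 1) = -6*(-2) = 12)
C = -10 (C = -3*4 + 2 = -12 + 2 = -10)
A(l) = 3 (A(l) = 9/(6 - 3) = 9/3 = 9*(⅓) = 3)
A(M(C, s))³ = 3³ = 27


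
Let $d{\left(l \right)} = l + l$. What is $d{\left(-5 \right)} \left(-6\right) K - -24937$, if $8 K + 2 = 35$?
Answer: $\frac{50369}{2} \approx 25185.0$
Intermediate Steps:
$K = \frac{33}{8}$ ($K = - \frac{1}{4} + \frac{1}{8} \cdot 35 = - \frac{1}{4} + \frac{35}{8} = \frac{33}{8} \approx 4.125$)
$d{\left(l \right)} = 2 l$
$d{\left(-5 \right)} \left(-6\right) K - -24937 = 2 \left(-5\right) \left(-6\right) \frac{33}{8} - -24937 = \left(-10\right) \left(-6\right) \frac{33}{8} + 24937 = 60 \cdot \frac{33}{8} + 24937 = \frac{495}{2} + 24937 = \frac{50369}{2}$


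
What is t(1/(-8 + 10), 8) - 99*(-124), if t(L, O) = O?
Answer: 12284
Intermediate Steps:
t(1/(-8 + 10), 8) - 99*(-124) = 8 - 99*(-124) = 8 + 12276 = 12284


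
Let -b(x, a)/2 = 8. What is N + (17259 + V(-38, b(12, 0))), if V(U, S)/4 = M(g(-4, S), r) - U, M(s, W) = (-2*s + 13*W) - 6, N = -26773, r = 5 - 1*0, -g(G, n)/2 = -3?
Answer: -9174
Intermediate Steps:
g(G, n) = 6 (g(G, n) = -2*(-3) = 6)
r = 5 (r = 5 + 0 = 5)
b(x, a) = -16 (b(x, a) = -2*8 = -16)
M(s, W) = -6 - 2*s + 13*W
V(U, S) = 188 - 4*U (V(U, S) = 4*((-6 - 2*6 + 13*5) - U) = 4*((-6 - 12 + 65) - U) = 4*(47 - U) = 188 - 4*U)
N + (17259 + V(-38, b(12, 0))) = -26773 + (17259 + (188 - 4*(-38))) = -26773 + (17259 + (188 + 152)) = -26773 + (17259 + 340) = -26773 + 17599 = -9174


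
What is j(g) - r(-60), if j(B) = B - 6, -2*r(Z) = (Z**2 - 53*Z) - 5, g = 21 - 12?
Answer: 6781/2 ≈ 3390.5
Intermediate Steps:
g = 9
r(Z) = 5/2 - Z**2/2 + 53*Z/2 (r(Z) = -((Z**2 - 53*Z) - 5)/2 = -(-5 + Z**2 - 53*Z)/2 = 5/2 - Z**2/2 + 53*Z/2)
j(B) = -6 + B
j(g) - r(-60) = (-6 + 9) - (5/2 - 1/2*(-60)**2 + (53/2)*(-60)) = 3 - (5/2 - 1/2*3600 - 1590) = 3 - (5/2 - 1800 - 1590) = 3 - 1*(-6775/2) = 3 + 6775/2 = 6781/2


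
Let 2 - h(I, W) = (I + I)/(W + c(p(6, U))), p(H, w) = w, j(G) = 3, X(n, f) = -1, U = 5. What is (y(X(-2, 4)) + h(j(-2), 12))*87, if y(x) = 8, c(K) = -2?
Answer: 4089/5 ≈ 817.80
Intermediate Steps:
h(I, W) = 2 - 2*I/(-2 + W) (h(I, W) = 2 - (I + I)/(W - 2) = 2 - 2*I/(-2 + W))
(y(X(-2, 4)) + h(j(-2), 12))*87 = (8 + 2*(-2 + 12 - 1*3)/(-2 + 12))*87 = (8 + 2*(-2 + 12 - 3)/10)*87 = (8 + 2*(1/10)*7)*87 = (8 + 7/5)*87 = (47/5)*87 = 4089/5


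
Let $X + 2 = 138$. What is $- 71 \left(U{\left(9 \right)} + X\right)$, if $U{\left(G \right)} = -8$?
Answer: $-9088$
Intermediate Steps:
$X = 136$ ($X = -2 + 138 = 136$)
$- 71 \left(U{\left(9 \right)} + X\right) = - 71 \left(-8 + 136\right) = \left(-71\right) 128 = -9088$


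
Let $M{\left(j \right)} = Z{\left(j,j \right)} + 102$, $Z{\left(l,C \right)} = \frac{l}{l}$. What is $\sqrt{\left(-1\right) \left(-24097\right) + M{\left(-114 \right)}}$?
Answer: $110 \sqrt{2} \approx 155.56$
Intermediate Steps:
$Z{\left(l,C \right)} = 1$
$M{\left(j \right)} = 103$ ($M{\left(j \right)} = 1 + 102 = 103$)
$\sqrt{\left(-1\right) \left(-24097\right) + M{\left(-114 \right)}} = \sqrt{\left(-1\right) \left(-24097\right) + 103} = \sqrt{24097 + 103} = \sqrt{24200} = 110 \sqrt{2}$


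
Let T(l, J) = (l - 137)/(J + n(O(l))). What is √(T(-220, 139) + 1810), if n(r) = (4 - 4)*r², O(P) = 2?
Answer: √34921387/139 ≈ 42.514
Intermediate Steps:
n(r) = 0 (n(r) = 0*r² = 0)
T(l, J) = (-137 + l)/J (T(l, J) = (l - 137)/(J + 0) = (-137 + l)/J)
√(T(-220, 139) + 1810) = √((-137 - 220)/139 + 1810) = √((1/139)*(-357) + 1810) = √(-357/139 + 1810) = √(251233/139) = √34921387/139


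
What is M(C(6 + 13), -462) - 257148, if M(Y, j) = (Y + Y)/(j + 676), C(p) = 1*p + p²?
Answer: -27514456/107 ≈ -2.5714e+5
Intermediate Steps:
C(p) = p + p²
M(Y, j) = 2*Y/(676 + j) (M(Y, j) = (2*Y)/(676 + j) = 2*Y/(676 + j))
M(C(6 + 13), -462) - 257148 = 2*((6 + 13)*(1 + (6 + 13)))/(676 - 462) - 257148 = 2*(19*(1 + 19))/214 - 257148 = 2*(19*20)*(1/214) - 257148 = 2*380*(1/214) - 257148 = 380/107 - 257148 = -27514456/107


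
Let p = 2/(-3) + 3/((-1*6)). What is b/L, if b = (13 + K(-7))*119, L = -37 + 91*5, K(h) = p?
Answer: 8449/2508 ≈ 3.3688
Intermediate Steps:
p = -7/6 (p = 2*(-⅓) + 3/(-6) = -⅔ + 3*(-⅙) = -⅔ - ½ = -7/6 ≈ -1.1667)
K(h) = -7/6
L = 418 (L = -37 + 455 = 418)
b = 8449/6 (b = (13 - 7/6)*119 = (71/6)*119 = 8449/6 ≈ 1408.2)
b/L = (8449/6)/418 = (8449/6)*(1/418) = 8449/2508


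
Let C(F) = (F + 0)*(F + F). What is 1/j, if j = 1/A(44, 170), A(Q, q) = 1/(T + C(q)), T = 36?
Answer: 1/57836 ≈ 1.7290e-5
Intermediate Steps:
C(F) = 2*F**2 (C(F) = F*(2*F) = 2*F**2)
A(Q, q) = 1/(36 + 2*q**2)
j = 57836 (j = 1/(1/(2*(18 + 170**2))) = 1/(1/(2*(18 + 28900))) = 1/((1/2)/28918) = 1/((1/2)*(1/28918)) = 1/(1/57836) = 57836)
1/j = 1/57836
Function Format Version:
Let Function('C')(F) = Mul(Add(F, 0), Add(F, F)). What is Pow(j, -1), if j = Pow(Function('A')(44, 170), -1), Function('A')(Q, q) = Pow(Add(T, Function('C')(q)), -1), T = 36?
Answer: Rational(1, 57836) ≈ 1.7290e-5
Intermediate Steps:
Function('C')(F) = Mul(2, Pow(F, 2)) (Function('C')(F) = Mul(F, Mul(2, F)) = Mul(2, Pow(F, 2)))
Function('A')(Q, q) = Pow(Add(36, Mul(2, Pow(q, 2))), -1)
j = 57836 (j = Pow(Mul(Rational(1, 2), Pow(Add(18, Pow(170, 2)), -1)), -1) = Pow(Mul(Rational(1, 2), Pow(Add(18, 28900), -1)), -1) = Pow(Mul(Rational(1, 2), Pow(28918, -1)), -1) = Pow(Mul(Rational(1, 2), Rational(1, 28918)), -1) = Pow(Rational(1, 57836), -1) = 57836)
Pow(j, -1) = Pow(57836, -1) = Rational(1, 57836)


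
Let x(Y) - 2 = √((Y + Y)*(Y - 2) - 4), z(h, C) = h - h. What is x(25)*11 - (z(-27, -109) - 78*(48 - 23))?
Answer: 1972 + 11*√1146 ≈ 2344.4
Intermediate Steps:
z(h, C) = 0
x(Y) = 2 + √(-4 + 2*Y*(-2 + Y)) (x(Y) = 2 + √((Y + Y)*(Y - 2) - 4) = 2 + √((2*Y)*(-2 + Y) - 4) = 2 + √(2*Y*(-2 + Y) - 4) = 2 + √(-4 + 2*Y*(-2 + Y)))
x(25)*11 - (z(-27, -109) - 78*(48 - 23)) = (2 + √(-4 - 4*25 + 2*25²))*11 - (0 - 78*(48 - 23)) = (2 + √(-4 - 100 + 2*625))*11 - (0 - 78*25) = (2 + √(-4 - 100 + 1250))*11 - (0 - 1*1950) = (2 + √1146)*11 - (0 - 1950) = (22 + 11*√1146) - 1*(-1950) = (22 + 11*√1146) + 1950 = 1972 + 11*√1146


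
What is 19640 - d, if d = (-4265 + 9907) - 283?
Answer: 14281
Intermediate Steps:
d = 5359 (d = 5642 - 283 = 5359)
19640 - d = 19640 - 1*5359 = 19640 - 5359 = 14281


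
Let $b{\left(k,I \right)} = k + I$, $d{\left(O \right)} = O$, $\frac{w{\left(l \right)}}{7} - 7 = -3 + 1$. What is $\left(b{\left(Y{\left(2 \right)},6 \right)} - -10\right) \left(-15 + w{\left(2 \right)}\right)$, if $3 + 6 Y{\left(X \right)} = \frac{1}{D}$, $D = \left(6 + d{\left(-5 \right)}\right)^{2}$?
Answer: $\frac{940}{3} \approx 313.33$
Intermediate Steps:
$w{\left(l \right)} = 35$ ($w{\left(l \right)} = 49 + 7 \left(-3 + 1\right) = 49 + 7 \left(-2\right) = 49 - 14 = 35$)
$D = 1$ ($D = \left(6 - 5\right)^{2} = 1^{2} = 1$)
$Y{\left(X \right)} = - \frac{1}{3}$ ($Y{\left(X \right)} = - \frac{1}{2} + \frac{1}{6 \cdot 1} = - \frac{1}{2} + \frac{1}{6} \cdot 1 = - \frac{1}{2} + \frac{1}{6} = - \frac{1}{3}$)
$b{\left(k,I \right)} = I + k$
$\left(b{\left(Y{\left(2 \right)},6 \right)} - -10\right) \left(-15 + w{\left(2 \right)}\right) = \left(\left(6 - \frac{1}{3}\right) - -10\right) \left(-15 + 35\right) = \left(\frac{17}{3} + 10\right) 20 = \frac{47}{3} \cdot 20 = \frac{940}{3}$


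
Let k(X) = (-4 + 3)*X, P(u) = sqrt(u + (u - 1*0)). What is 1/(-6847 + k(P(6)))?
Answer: -6847/46881397 + 2*sqrt(3)/46881397 ≈ -0.00014598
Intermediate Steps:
P(u) = sqrt(2)*sqrt(u) (P(u) = sqrt(u + (u + 0)) = sqrt(u + u) = sqrt(2*u) = sqrt(2)*sqrt(u))
k(X) = -X
1/(-6847 + k(P(6))) = 1/(-6847 - sqrt(2)*sqrt(6)) = 1/(-6847 - 2*sqrt(3))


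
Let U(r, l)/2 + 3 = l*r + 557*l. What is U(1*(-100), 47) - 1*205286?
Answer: -162334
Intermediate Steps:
U(r, l) = -6 + 1114*l + 2*l*r (U(r, l) = -6 + 2*(l*r + 557*l) = -6 + 2*(557*l + l*r) = -6 + (1114*l + 2*l*r) = -6 + 1114*l + 2*l*r)
U(1*(-100), 47) - 1*205286 = (-6 + 1114*47 + 2*47*(1*(-100))) - 1*205286 = (-6 + 52358 + 2*47*(-100)) - 205286 = (-6 + 52358 - 9400) - 205286 = 42952 - 205286 = -162334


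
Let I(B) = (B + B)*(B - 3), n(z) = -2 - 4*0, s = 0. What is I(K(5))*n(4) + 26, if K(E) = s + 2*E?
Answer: -254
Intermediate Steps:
n(z) = -2 (n(z) = -2 + 0 = -2)
K(E) = 2*E (K(E) = 0 + 2*E = 2*E)
I(B) = 2*B*(-3 + B) (I(B) = (2*B)*(-3 + B) = 2*B*(-3 + B))
I(K(5))*n(4) + 26 = (2*(2*5)*(-3 + 2*5))*(-2) + 26 = (2*10*(-3 + 10))*(-2) + 26 = (2*10*7)*(-2) + 26 = 140*(-2) + 26 = -280 + 26 = -254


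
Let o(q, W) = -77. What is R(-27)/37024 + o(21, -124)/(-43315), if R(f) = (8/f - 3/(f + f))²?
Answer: 640030231/359721025920 ≈ 0.0017792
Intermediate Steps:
R(f) = 169/(4*f²) (R(f) = (8/f - 3*1/(2*f))² = (8/f - 3/(2*f))² = (13/(2*f))² = 169/(4*f²))
R(-27)/37024 + o(21, -124)/(-43315) = ((169/4)/(-27)²)/37024 - 77/(-43315) = ((169/4)*(1/729))*(1/37024) - 77*(-1/43315) = (169/2916)*(1/37024) + 77/43315 = 13/8304768 + 77/43315 = 640030231/359721025920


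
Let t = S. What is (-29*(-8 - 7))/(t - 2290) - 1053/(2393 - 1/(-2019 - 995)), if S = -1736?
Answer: -5304974699/9679179026 ≈ -0.54808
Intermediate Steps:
t = -1736
(-29*(-8 - 7))/(t - 2290) - 1053/(2393 - 1/(-2019 - 995)) = (-29*(-8 - 7))/(-1736 - 2290) - 1053/(2393 - 1/(-2019 - 995)) = -29*(-15)/(-4026) - 1053/(2393 - 1/(-3014)) = 435*(-1/4026) - 1053/(2393 - 1*(-1/3014)) = -145/1342 - 1053/(2393 + 1/3014) = -145/1342 - 1053/7212503/3014 = -145/1342 - 1053*3014/7212503 = -145/1342 - 3173742/7212503 = -5304974699/9679179026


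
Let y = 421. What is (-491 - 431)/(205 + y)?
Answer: -461/313 ≈ -1.4728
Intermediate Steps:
(-491 - 431)/(205 + y) = (-491 - 431)/(205 + 421) = -922/626 = -922*1/626 = -461/313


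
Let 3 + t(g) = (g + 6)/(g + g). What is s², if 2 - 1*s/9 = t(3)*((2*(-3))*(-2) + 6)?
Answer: 68121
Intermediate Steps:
t(g) = -3 + (6 + g)/(2*g) (t(g) = -3 + (g + 6)/(g + g) = -3 + (6 + g)/((2*g)) = -3 + (6 + g)*(1/(2*g)) = -3 + (6 + g)/(2*g))
s = 261 (s = 18 - 9*(-5/2 + 3/3)*((2*(-3))*(-2) + 6) = 18 - 9*(-5/2 + 3*(⅓))*(-6*(-2) + 6) = 18 - 9*(-5/2 + 1)*(12 + 6) = 18 - (-27)*18/2 = 18 - 9*(-27) = 18 + 243 = 261)
s² = 261² = 68121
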